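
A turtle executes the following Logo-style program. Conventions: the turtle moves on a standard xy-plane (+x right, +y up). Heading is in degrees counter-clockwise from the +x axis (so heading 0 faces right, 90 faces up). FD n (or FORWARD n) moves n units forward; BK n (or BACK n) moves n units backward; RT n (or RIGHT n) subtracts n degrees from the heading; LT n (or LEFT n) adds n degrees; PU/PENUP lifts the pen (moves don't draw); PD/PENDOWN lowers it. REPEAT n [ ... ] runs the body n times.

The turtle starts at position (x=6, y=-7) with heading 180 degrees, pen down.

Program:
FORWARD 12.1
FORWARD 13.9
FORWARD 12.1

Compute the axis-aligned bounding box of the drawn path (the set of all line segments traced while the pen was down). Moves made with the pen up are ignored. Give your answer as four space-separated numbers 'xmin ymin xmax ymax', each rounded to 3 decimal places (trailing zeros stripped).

Answer: -32.1 -7 6 -7

Derivation:
Executing turtle program step by step:
Start: pos=(6,-7), heading=180, pen down
FD 12.1: (6,-7) -> (-6.1,-7) [heading=180, draw]
FD 13.9: (-6.1,-7) -> (-20,-7) [heading=180, draw]
FD 12.1: (-20,-7) -> (-32.1,-7) [heading=180, draw]
Final: pos=(-32.1,-7), heading=180, 3 segment(s) drawn

Segment endpoints: x in {-32.1, -20, -6.1, 6}, y in {-7, -7, -7, -7}
xmin=-32.1, ymin=-7, xmax=6, ymax=-7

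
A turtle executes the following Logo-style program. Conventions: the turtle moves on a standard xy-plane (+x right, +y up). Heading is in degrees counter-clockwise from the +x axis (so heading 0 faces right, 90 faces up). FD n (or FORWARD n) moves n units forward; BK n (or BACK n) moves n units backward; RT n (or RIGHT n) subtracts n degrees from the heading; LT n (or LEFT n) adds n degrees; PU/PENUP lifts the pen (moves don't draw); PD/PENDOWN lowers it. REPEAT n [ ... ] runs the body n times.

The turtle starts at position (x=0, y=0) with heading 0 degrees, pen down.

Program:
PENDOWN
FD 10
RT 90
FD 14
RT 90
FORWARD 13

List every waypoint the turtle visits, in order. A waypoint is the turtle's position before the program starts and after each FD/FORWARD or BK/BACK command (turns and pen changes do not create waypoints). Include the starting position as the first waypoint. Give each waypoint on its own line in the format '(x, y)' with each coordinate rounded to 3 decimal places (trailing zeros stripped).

Answer: (0, 0)
(10, 0)
(10, -14)
(-3, -14)

Derivation:
Executing turtle program step by step:
Start: pos=(0,0), heading=0, pen down
PD: pen down
FD 10: (0,0) -> (10,0) [heading=0, draw]
RT 90: heading 0 -> 270
FD 14: (10,0) -> (10,-14) [heading=270, draw]
RT 90: heading 270 -> 180
FD 13: (10,-14) -> (-3,-14) [heading=180, draw]
Final: pos=(-3,-14), heading=180, 3 segment(s) drawn
Waypoints (4 total):
(0, 0)
(10, 0)
(10, -14)
(-3, -14)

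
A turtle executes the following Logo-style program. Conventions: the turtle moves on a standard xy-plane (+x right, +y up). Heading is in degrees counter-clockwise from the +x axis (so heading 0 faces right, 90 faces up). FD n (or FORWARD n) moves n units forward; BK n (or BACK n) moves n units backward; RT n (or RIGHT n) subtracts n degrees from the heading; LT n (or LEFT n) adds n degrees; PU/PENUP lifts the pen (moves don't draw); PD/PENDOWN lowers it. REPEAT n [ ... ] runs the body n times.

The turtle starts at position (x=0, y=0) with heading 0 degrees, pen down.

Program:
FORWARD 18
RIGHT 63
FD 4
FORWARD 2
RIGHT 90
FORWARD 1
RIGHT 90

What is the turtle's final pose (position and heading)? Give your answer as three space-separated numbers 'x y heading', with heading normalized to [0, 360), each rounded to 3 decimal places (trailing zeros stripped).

Answer: 19.833 -5.8 117

Derivation:
Executing turtle program step by step:
Start: pos=(0,0), heading=0, pen down
FD 18: (0,0) -> (18,0) [heading=0, draw]
RT 63: heading 0 -> 297
FD 4: (18,0) -> (19.816,-3.564) [heading=297, draw]
FD 2: (19.816,-3.564) -> (20.724,-5.346) [heading=297, draw]
RT 90: heading 297 -> 207
FD 1: (20.724,-5.346) -> (19.833,-5.8) [heading=207, draw]
RT 90: heading 207 -> 117
Final: pos=(19.833,-5.8), heading=117, 4 segment(s) drawn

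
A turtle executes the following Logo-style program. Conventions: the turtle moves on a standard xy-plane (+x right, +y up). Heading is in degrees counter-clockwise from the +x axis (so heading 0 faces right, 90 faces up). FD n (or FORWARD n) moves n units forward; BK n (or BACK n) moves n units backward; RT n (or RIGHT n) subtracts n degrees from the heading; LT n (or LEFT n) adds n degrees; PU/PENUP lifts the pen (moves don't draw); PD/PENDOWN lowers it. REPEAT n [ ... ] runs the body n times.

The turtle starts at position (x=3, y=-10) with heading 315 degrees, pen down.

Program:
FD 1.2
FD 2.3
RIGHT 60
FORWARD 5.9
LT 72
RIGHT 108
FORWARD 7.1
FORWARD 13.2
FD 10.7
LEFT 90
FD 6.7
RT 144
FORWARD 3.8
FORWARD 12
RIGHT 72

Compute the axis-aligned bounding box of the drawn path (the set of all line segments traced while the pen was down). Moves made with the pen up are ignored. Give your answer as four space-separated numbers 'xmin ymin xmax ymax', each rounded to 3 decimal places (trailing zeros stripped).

Executing turtle program step by step:
Start: pos=(3,-10), heading=315, pen down
FD 1.2: (3,-10) -> (3.849,-10.849) [heading=315, draw]
FD 2.3: (3.849,-10.849) -> (5.475,-12.475) [heading=315, draw]
RT 60: heading 315 -> 255
FD 5.9: (5.475,-12.475) -> (3.948,-18.174) [heading=255, draw]
LT 72: heading 255 -> 327
RT 108: heading 327 -> 219
FD 7.1: (3.948,-18.174) -> (-1.57,-22.642) [heading=219, draw]
FD 13.2: (-1.57,-22.642) -> (-11.828,-30.949) [heading=219, draw]
FD 10.7: (-11.828,-30.949) -> (-20.144,-37.683) [heading=219, draw]
LT 90: heading 219 -> 309
FD 6.7: (-20.144,-37.683) -> (-15.927,-42.89) [heading=309, draw]
RT 144: heading 309 -> 165
FD 3.8: (-15.927,-42.89) -> (-19.598,-41.906) [heading=165, draw]
FD 12: (-19.598,-41.906) -> (-31.189,-38.8) [heading=165, draw]
RT 72: heading 165 -> 93
Final: pos=(-31.189,-38.8), heading=93, 9 segment(s) drawn

Segment endpoints: x in {-31.189, -20.144, -19.598, -15.927, -11.828, -1.57, 3, 3.849, 3.948, 5.475}, y in {-42.89, -41.906, -38.8, -37.683, -30.949, -22.642, -18.174, -12.475, -10.849, -10}
xmin=-31.189, ymin=-42.89, xmax=5.475, ymax=-10

Answer: -31.189 -42.89 5.475 -10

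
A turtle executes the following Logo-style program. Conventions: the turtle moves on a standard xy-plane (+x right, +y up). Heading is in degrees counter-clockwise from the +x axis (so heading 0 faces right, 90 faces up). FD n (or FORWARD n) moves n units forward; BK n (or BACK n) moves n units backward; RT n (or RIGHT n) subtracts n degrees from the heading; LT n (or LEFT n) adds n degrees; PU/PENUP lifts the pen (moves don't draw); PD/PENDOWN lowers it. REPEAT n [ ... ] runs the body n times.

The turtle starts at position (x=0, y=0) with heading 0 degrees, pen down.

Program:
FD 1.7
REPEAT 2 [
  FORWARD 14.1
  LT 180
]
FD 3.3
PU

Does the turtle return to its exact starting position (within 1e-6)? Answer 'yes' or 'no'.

Answer: no

Derivation:
Executing turtle program step by step:
Start: pos=(0,0), heading=0, pen down
FD 1.7: (0,0) -> (1.7,0) [heading=0, draw]
REPEAT 2 [
  -- iteration 1/2 --
  FD 14.1: (1.7,0) -> (15.8,0) [heading=0, draw]
  LT 180: heading 0 -> 180
  -- iteration 2/2 --
  FD 14.1: (15.8,0) -> (1.7,0) [heading=180, draw]
  LT 180: heading 180 -> 0
]
FD 3.3: (1.7,0) -> (5,0) [heading=0, draw]
PU: pen up
Final: pos=(5,0), heading=0, 4 segment(s) drawn

Start position: (0, 0)
Final position: (5, 0)
Distance = 5; >= 1e-6 -> NOT closed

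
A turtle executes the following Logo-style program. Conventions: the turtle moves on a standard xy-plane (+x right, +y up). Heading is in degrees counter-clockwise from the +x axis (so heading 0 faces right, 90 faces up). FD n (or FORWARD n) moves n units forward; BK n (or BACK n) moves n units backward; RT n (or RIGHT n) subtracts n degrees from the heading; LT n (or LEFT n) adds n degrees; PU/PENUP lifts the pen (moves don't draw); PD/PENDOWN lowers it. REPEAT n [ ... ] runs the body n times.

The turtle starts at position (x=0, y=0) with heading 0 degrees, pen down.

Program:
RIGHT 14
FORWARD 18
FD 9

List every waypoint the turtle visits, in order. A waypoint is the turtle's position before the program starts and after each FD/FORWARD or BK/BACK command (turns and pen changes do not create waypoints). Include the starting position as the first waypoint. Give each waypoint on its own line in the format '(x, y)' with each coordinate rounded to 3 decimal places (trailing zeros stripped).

Executing turtle program step by step:
Start: pos=(0,0), heading=0, pen down
RT 14: heading 0 -> 346
FD 18: (0,0) -> (17.465,-4.355) [heading=346, draw]
FD 9: (17.465,-4.355) -> (26.198,-6.532) [heading=346, draw]
Final: pos=(26.198,-6.532), heading=346, 2 segment(s) drawn
Waypoints (3 total):
(0, 0)
(17.465, -4.355)
(26.198, -6.532)

Answer: (0, 0)
(17.465, -4.355)
(26.198, -6.532)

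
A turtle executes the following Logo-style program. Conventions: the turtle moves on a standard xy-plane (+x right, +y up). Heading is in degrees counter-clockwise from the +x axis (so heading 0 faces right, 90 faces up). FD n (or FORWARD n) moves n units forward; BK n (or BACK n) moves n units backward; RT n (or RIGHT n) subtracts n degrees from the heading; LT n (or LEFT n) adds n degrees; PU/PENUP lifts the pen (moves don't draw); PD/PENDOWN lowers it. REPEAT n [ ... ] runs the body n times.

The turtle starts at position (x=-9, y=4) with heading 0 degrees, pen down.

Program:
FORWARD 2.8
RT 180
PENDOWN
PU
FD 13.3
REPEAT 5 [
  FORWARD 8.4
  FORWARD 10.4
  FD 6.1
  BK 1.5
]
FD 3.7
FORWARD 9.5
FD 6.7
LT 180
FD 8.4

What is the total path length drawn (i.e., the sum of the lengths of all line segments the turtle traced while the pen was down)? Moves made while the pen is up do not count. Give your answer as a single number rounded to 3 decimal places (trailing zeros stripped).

Executing turtle program step by step:
Start: pos=(-9,4), heading=0, pen down
FD 2.8: (-9,4) -> (-6.2,4) [heading=0, draw]
RT 180: heading 0 -> 180
PD: pen down
PU: pen up
FD 13.3: (-6.2,4) -> (-19.5,4) [heading=180, move]
REPEAT 5 [
  -- iteration 1/5 --
  FD 8.4: (-19.5,4) -> (-27.9,4) [heading=180, move]
  FD 10.4: (-27.9,4) -> (-38.3,4) [heading=180, move]
  FD 6.1: (-38.3,4) -> (-44.4,4) [heading=180, move]
  BK 1.5: (-44.4,4) -> (-42.9,4) [heading=180, move]
  -- iteration 2/5 --
  FD 8.4: (-42.9,4) -> (-51.3,4) [heading=180, move]
  FD 10.4: (-51.3,4) -> (-61.7,4) [heading=180, move]
  FD 6.1: (-61.7,4) -> (-67.8,4) [heading=180, move]
  BK 1.5: (-67.8,4) -> (-66.3,4) [heading=180, move]
  -- iteration 3/5 --
  FD 8.4: (-66.3,4) -> (-74.7,4) [heading=180, move]
  FD 10.4: (-74.7,4) -> (-85.1,4) [heading=180, move]
  FD 6.1: (-85.1,4) -> (-91.2,4) [heading=180, move]
  BK 1.5: (-91.2,4) -> (-89.7,4) [heading=180, move]
  -- iteration 4/5 --
  FD 8.4: (-89.7,4) -> (-98.1,4) [heading=180, move]
  FD 10.4: (-98.1,4) -> (-108.5,4) [heading=180, move]
  FD 6.1: (-108.5,4) -> (-114.6,4) [heading=180, move]
  BK 1.5: (-114.6,4) -> (-113.1,4) [heading=180, move]
  -- iteration 5/5 --
  FD 8.4: (-113.1,4) -> (-121.5,4) [heading=180, move]
  FD 10.4: (-121.5,4) -> (-131.9,4) [heading=180, move]
  FD 6.1: (-131.9,4) -> (-138,4) [heading=180, move]
  BK 1.5: (-138,4) -> (-136.5,4) [heading=180, move]
]
FD 3.7: (-136.5,4) -> (-140.2,4) [heading=180, move]
FD 9.5: (-140.2,4) -> (-149.7,4) [heading=180, move]
FD 6.7: (-149.7,4) -> (-156.4,4) [heading=180, move]
LT 180: heading 180 -> 0
FD 8.4: (-156.4,4) -> (-148,4) [heading=0, move]
Final: pos=(-148,4), heading=0, 1 segment(s) drawn

Segment lengths:
  seg 1: (-9,4) -> (-6.2,4), length = 2.8
Total = 2.8

Answer: 2.8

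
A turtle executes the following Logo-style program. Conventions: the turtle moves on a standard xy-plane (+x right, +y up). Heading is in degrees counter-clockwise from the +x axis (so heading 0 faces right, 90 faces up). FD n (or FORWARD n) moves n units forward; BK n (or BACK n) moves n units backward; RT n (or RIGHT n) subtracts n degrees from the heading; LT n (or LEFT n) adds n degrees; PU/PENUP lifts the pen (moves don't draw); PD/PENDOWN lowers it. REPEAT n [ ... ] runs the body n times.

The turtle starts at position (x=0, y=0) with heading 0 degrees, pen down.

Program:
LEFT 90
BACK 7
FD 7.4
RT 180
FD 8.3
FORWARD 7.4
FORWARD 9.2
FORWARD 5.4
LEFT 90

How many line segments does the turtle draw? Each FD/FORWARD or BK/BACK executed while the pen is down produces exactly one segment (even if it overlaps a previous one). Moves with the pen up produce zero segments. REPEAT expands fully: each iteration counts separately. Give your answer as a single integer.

Executing turtle program step by step:
Start: pos=(0,0), heading=0, pen down
LT 90: heading 0 -> 90
BK 7: (0,0) -> (0,-7) [heading=90, draw]
FD 7.4: (0,-7) -> (0,0.4) [heading=90, draw]
RT 180: heading 90 -> 270
FD 8.3: (0,0.4) -> (0,-7.9) [heading=270, draw]
FD 7.4: (0,-7.9) -> (0,-15.3) [heading=270, draw]
FD 9.2: (0,-15.3) -> (0,-24.5) [heading=270, draw]
FD 5.4: (0,-24.5) -> (0,-29.9) [heading=270, draw]
LT 90: heading 270 -> 0
Final: pos=(0,-29.9), heading=0, 6 segment(s) drawn
Segments drawn: 6

Answer: 6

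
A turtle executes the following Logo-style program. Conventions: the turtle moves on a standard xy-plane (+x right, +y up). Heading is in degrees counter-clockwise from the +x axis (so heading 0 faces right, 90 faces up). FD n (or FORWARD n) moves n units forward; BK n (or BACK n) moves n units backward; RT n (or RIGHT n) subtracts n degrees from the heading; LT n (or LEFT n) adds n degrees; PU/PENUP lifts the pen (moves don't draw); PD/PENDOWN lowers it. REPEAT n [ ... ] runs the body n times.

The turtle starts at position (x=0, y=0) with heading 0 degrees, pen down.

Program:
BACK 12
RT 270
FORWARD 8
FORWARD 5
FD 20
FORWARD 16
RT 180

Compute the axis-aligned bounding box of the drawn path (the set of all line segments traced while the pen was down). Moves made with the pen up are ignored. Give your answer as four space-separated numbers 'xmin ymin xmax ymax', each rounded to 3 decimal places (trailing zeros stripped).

Executing turtle program step by step:
Start: pos=(0,0), heading=0, pen down
BK 12: (0,0) -> (-12,0) [heading=0, draw]
RT 270: heading 0 -> 90
FD 8: (-12,0) -> (-12,8) [heading=90, draw]
FD 5: (-12,8) -> (-12,13) [heading=90, draw]
FD 20: (-12,13) -> (-12,33) [heading=90, draw]
FD 16: (-12,33) -> (-12,49) [heading=90, draw]
RT 180: heading 90 -> 270
Final: pos=(-12,49), heading=270, 5 segment(s) drawn

Segment endpoints: x in {-12, -12, -12, -12, -12, 0}, y in {0, 8, 13, 33, 49}
xmin=-12, ymin=0, xmax=0, ymax=49

Answer: -12 0 0 49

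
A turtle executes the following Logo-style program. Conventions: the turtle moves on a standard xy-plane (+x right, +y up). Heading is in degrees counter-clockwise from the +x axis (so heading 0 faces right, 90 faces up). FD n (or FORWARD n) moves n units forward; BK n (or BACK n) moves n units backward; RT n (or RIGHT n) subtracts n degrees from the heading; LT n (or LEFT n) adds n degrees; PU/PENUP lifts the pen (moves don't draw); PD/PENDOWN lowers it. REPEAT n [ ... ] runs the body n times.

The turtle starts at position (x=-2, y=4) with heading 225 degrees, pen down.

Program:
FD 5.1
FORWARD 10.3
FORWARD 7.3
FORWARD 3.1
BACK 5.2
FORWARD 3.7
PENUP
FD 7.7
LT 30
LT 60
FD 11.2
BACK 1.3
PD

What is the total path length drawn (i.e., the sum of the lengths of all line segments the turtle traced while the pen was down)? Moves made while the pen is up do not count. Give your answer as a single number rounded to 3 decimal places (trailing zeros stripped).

Answer: 34.7

Derivation:
Executing turtle program step by step:
Start: pos=(-2,4), heading=225, pen down
FD 5.1: (-2,4) -> (-5.606,0.394) [heading=225, draw]
FD 10.3: (-5.606,0.394) -> (-12.889,-6.889) [heading=225, draw]
FD 7.3: (-12.889,-6.889) -> (-18.051,-12.051) [heading=225, draw]
FD 3.1: (-18.051,-12.051) -> (-20.243,-14.243) [heading=225, draw]
BK 5.2: (-20.243,-14.243) -> (-16.566,-10.566) [heading=225, draw]
FD 3.7: (-16.566,-10.566) -> (-19.183,-13.183) [heading=225, draw]
PU: pen up
FD 7.7: (-19.183,-13.183) -> (-24.627,-18.627) [heading=225, move]
LT 30: heading 225 -> 255
LT 60: heading 255 -> 315
FD 11.2: (-24.627,-18.627) -> (-16.708,-26.547) [heading=315, move]
BK 1.3: (-16.708,-26.547) -> (-17.627,-25.628) [heading=315, move]
PD: pen down
Final: pos=(-17.627,-25.628), heading=315, 6 segment(s) drawn

Segment lengths:
  seg 1: (-2,4) -> (-5.606,0.394), length = 5.1
  seg 2: (-5.606,0.394) -> (-12.889,-6.889), length = 10.3
  seg 3: (-12.889,-6.889) -> (-18.051,-12.051), length = 7.3
  seg 4: (-18.051,-12.051) -> (-20.243,-14.243), length = 3.1
  seg 5: (-20.243,-14.243) -> (-16.566,-10.566), length = 5.2
  seg 6: (-16.566,-10.566) -> (-19.183,-13.183), length = 3.7
Total = 34.7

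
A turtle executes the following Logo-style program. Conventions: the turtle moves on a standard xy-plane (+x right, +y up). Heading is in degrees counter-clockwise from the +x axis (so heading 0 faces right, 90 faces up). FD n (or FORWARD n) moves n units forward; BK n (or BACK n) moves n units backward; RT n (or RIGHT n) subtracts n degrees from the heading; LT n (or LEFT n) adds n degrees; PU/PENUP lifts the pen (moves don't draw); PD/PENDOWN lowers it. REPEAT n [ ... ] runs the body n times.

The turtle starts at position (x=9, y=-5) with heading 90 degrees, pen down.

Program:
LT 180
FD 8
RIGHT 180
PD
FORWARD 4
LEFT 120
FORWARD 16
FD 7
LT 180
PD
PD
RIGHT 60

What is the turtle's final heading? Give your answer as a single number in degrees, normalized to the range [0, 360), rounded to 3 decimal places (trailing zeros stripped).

Executing turtle program step by step:
Start: pos=(9,-5), heading=90, pen down
LT 180: heading 90 -> 270
FD 8: (9,-5) -> (9,-13) [heading=270, draw]
RT 180: heading 270 -> 90
PD: pen down
FD 4: (9,-13) -> (9,-9) [heading=90, draw]
LT 120: heading 90 -> 210
FD 16: (9,-9) -> (-4.856,-17) [heading=210, draw]
FD 7: (-4.856,-17) -> (-10.919,-20.5) [heading=210, draw]
LT 180: heading 210 -> 30
PD: pen down
PD: pen down
RT 60: heading 30 -> 330
Final: pos=(-10.919,-20.5), heading=330, 4 segment(s) drawn

Answer: 330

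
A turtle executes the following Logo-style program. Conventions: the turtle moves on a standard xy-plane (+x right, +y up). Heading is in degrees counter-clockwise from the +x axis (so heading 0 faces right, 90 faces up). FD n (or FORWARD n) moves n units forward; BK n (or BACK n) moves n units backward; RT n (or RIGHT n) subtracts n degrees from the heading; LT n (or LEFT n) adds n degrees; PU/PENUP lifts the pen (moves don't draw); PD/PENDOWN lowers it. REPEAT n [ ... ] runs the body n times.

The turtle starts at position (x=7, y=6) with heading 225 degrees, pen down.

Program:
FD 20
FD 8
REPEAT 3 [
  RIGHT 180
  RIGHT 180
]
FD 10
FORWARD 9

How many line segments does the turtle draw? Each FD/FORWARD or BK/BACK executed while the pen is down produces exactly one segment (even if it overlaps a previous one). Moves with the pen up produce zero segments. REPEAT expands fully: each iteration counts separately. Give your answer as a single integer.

Executing turtle program step by step:
Start: pos=(7,6), heading=225, pen down
FD 20: (7,6) -> (-7.142,-8.142) [heading=225, draw]
FD 8: (-7.142,-8.142) -> (-12.799,-13.799) [heading=225, draw]
REPEAT 3 [
  -- iteration 1/3 --
  RT 180: heading 225 -> 45
  RT 180: heading 45 -> 225
  -- iteration 2/3 --
  RT 180: heading 225 -> 45
  RT 180: heading 45 -> 225
  -- iteration 3/3 --
  RT 180: heading 225 -> 45
  RT 180: heading 45 -> 225
]
FD 10: (-12.799,-13.799) -> (-19.87,-20.87) [heading=225, draw]
FD 9: (-19.87,-20.87) -> (-26.234,-27.234) [heading=225, draw]
Final: pos=(-26.234,-27.234), heading=225, 4 segment(s) drawn
Segments drawn: 4

Answer: 4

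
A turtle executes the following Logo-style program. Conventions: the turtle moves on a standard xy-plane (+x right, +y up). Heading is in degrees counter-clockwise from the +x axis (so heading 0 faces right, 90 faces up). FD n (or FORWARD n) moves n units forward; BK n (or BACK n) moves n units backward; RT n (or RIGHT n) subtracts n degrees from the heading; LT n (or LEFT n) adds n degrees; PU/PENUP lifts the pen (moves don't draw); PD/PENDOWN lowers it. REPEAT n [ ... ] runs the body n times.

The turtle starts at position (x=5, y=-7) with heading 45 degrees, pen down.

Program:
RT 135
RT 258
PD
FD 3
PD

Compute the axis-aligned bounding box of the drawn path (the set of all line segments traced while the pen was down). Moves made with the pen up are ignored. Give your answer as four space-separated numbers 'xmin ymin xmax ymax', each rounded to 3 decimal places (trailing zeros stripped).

Executing turtle program step by step:
Start: pos=(5,-7), heading=45, pen down
RT 135: heading 45 -> 270
RT 258: heading 270 -> 12
PD: pen down
FD 3: (5,-7) -> (7.934,-6.376) [heading=12, draw]
PD: pen down
Final: pos=(7.934,-6.376), heading=12, 1 segment(s) drawn

Segment endpoints: x in {5, 7.934}, y in {-7, -6.376}
xmin=5, ymin=-7, xmax=7.934, ymax=-6.376

Answer: 5 -7 7.934 -6.376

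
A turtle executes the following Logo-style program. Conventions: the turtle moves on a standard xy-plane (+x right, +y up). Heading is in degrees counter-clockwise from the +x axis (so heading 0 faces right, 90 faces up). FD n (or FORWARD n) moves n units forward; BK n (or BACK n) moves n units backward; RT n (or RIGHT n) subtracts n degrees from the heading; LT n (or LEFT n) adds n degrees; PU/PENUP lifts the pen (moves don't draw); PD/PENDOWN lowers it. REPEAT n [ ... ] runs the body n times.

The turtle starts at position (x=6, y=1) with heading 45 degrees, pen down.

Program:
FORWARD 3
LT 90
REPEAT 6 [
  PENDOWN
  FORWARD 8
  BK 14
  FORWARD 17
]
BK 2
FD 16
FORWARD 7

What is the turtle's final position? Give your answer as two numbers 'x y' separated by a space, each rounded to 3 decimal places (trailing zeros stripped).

Answer: -53.397 64.64

Derivation:
Executing turtle program step by step:
Start: pos=(6,1), heading=45, pen down
FD 3: (6,1) -> (8.121,3.121) [heading=45, draw]
LT 90: heading 45 -> 135
REPEAT 6 [
  -- iteration 1/6 --
  PD: pen down
  FD 8: (8.121,3.121) -> (2.464,8.778) [heading=135, draw]
  BK 14: (2.464,8.778) -> (12.364,-1.121) [heading=135, draw]
  FD 17: (12.364,-1.121) -> (0.343,10.899) [heading=135, draw]
  -- iteration 2/6 --
  PD: pen down
  FD 8: (0.343,10.899) -> (-5.314,16.556) [heading=135, draw]
  BK 14: (-5.314,16.556) -> (4.586,6.657) [heading=135, draw]
  FD 17: (4.586,6.657) -> (-7.435,18.678) [heading=135, draw]
  -- iteration 3/6 --
  PD: pen down
  FD 8: (-7.435,18.678) -> (-13.092,24.335) [heading=135, draw]
  BK 14: (-13.092,24.335) -> (-3.192,14.435) [heading=135, draw]
  FD 17: (-3.192,14.435) -> (-15.213,26.456) [heading=135, draw]
  -- iteration 4/6 --
  PD: pen down
  FD 8: (-15.213,26.456) -> (-20.87,32.113) [heading=135, draw]
  BK 14: (-20.87,32.113) -> (-10.971,22.213) [heading=135, draw]
  FD 17: (-10.971,22.213) -> (-22.991,34.234) [heading=135, draw]
  -- iteration 5/6 --
  PD: pen down
  FD 8: (-22.991,34.234) -> (-28.648,39.891) [heading=135, draw]
  BK 14: (-28.648,39.891) -> (-18.749,29.991) [heading=135, draw]
  FD 17: (-18.749,29.991) -> (-30.77,42.012) [heading=135, draw]
  -- iteration 6/6 --
  PD: pen down
  FD 8: (-30.77,42.012) -> (-36.426,47.669) [heading=135, draw]
  BK 14: (-36.426,47.669) -> (-26.527,37.77) [heading=135, draw]
  FD 17: (-26.527,37.77) -> (-38.548,49.79) [heading=135, draw]
]
BK 2: (-38.548,49.79) -> (-37.134,48.376) [heading=135, draw]
FD 16: (-37.134,48.376) -> (-48.447,59.69) [heading=135, draw]
FD 7: (-48.447,59.69) -> (-53.397,64.64) [heading=135, draw]
Final: pos=(-53.397,64.64), heading=135, 22 segment(s) drawn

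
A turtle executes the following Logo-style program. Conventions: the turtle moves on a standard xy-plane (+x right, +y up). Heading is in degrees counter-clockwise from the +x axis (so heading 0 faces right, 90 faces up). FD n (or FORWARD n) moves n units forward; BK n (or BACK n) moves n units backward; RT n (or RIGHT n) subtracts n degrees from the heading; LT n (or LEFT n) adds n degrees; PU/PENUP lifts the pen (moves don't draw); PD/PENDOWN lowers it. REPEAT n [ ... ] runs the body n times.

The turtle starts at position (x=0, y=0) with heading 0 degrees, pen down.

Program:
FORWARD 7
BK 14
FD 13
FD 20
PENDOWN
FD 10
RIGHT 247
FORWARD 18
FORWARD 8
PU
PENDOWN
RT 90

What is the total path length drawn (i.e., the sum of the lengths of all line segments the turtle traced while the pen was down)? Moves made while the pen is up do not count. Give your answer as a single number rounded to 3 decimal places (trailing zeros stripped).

Executing turtle program step by step:
Start: pos=(0,0), heading=0, pen down
FD 7: (0,0) -> (7,0) [heading=0, draw]
BK 14: (7,0) -> (-7,0) [heading=0, draw]
FD 13: (-7,0) -> (6,0) [heading=0, draw]
FD 20: (6,0) -> (26,0) [heading=0, draw]
PD: pen down
FD 10: (26,0) -> (36,0) [heading=0, draw]
RT 247: heading 0 -> 113
FD 18: (36,0) -> (28.967,16.569) [heading=113, draw]
FD 8: (28.967,16.569) -> (25.841,23.933) [heading=113, draw]
PU: pen up
PD: pen down
RT 90: heading 113 -> 23
Final: pos=(25.841,23.933), heading=23, 7 segment(s) drawn

Segment lengths:
  seg 1: (0,0) -> (7,0), length = 7
  seg 2: (7,0) -> (-7,0), length = 14
  seg 3: (-7,0) -> (6,0), length = 13
  seg 4: (6,0) -> (26,0), length = 20
  seg 5: (26,0) -> (36,0), length = 10
  seg 6: (36,0) -> (28.967,16.569), length = 18
  seg 7: (28.967,16.569) -> (25.841,23.933), length = 8
Total = 90

Answer: 90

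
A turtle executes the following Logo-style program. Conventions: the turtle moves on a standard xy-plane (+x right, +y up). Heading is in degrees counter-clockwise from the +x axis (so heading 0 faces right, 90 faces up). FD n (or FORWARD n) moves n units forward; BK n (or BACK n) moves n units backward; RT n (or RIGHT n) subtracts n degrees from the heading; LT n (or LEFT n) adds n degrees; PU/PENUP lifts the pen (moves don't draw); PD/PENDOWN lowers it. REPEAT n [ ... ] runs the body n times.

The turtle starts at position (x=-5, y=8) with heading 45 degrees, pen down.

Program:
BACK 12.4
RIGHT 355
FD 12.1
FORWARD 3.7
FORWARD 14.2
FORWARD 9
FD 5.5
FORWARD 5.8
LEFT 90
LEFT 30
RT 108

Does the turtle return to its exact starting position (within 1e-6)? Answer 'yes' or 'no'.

Answer: no

Derivation:
Executing turtle program step by step:
Start: pos=(-5,8), heading=45, pen down
BK 12.4: (-5,8) -> (-13.768,-0.768) [heading=45, draw]
RT 355: heading 45 -> 50
FD 12.1: (-13.768,-0.768) -> (-5.99,8.501) [heading=50, draw]
FD 3.7: (-5.99,8.501) -> (-3.612,11.335) [heading=50, draw]
FD 14.2: (-3.612,11.335) -> (5.516,22.213) [heading=50, draw]
FD 9: (5.516,22.213) -> (11.301,29.108) [heading=50, draw]
FD 5.5: (11.301,29.108) -> (14.836,33.321) [heading=50, draw]
FD 5.8: (14.836,33.321) -> (18.564,37.764) [heading=50, draw]
LT 90: heading 50 -> 140
LT 30: heading 140 -> 170
RT 108: heading 170 -> 62
Final: pos=(18.564,37.764), heading=62, 7 segment(s) drawn

Start position: (-5, 8)
Final position: (18.564, 37.764)
Distance = 37.963; >= 1e-6 -> NOT closed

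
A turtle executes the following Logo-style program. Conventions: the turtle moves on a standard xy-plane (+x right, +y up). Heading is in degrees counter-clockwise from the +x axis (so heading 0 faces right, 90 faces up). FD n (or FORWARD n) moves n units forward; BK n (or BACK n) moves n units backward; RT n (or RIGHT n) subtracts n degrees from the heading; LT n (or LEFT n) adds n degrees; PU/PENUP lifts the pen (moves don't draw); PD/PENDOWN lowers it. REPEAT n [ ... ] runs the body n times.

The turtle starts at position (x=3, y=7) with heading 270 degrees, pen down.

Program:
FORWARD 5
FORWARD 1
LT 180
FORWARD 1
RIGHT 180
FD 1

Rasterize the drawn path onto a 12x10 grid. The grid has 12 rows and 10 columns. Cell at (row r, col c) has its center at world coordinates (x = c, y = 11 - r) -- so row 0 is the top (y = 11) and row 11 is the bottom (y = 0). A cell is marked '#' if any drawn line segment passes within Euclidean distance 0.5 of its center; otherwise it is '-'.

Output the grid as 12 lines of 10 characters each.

Answer: ----------
----------
----------
----------
---#------
---#------
---#------
---#------
---#------
---#------
---#------
----------

Derivation:
Segment 0: (3,7) -> (3,2)
Segment 1: (3,2) -> (3,1)
Segment 2: (3,1) -> (3,2)
Segment 3: (3,2) -> (3,1)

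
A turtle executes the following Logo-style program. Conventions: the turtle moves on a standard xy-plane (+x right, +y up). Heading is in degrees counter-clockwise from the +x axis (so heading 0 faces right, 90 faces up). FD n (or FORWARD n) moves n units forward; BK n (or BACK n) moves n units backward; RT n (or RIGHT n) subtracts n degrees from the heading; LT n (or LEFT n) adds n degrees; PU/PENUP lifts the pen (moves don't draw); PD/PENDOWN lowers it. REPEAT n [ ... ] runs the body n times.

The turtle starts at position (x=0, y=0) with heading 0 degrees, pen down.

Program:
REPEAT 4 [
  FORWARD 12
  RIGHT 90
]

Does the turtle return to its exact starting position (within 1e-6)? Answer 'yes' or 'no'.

Answer: yes

Derivation:
Executing turtle program step by step:
Start: pos=(0,0), heading=0, pen down
REPEAT 4 [
  -- iteration 1/4 --
  FD 12: (0,0) -> (12,0) [heading=0, draw]
  RT 90: heading 0 -> 270
  -- iteration 2/4 --
  FD 12: (12,0) -> (12,-12) [heading=270, draw]
  RT 90: heading 270 -> 180
  -- iteration 3/4 --
  FD 12: (12,-12) -> (0,-12) [heading=180, draw]
  RT 90: heading 180 -> 90
  -- iteration 4/4 --
  FD 12: (0,-12) -> (0,0) [heading=90, draw]
  RT 90: heading 90 -> 0
]
Final: pos=(0,0), heading=0, 4 segment(s) drawn

Start position: (0, 0)
Final position: (0, 0)
Distance = 0; < 1e-6 -> CLOSED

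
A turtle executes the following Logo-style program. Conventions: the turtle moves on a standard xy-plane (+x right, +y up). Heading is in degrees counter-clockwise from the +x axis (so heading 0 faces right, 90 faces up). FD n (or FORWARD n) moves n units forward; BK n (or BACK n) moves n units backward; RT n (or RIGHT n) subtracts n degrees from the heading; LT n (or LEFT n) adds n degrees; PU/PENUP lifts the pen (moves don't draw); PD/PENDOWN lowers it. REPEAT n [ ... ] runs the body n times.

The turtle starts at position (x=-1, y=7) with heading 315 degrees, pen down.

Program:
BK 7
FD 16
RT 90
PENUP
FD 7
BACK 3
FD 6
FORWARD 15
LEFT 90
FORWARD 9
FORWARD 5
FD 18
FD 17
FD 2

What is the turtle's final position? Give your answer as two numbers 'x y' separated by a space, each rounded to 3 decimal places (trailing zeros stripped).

Answer: 23.749 -53.104

Derivation:
Executing turtle program step by step:
Start: pos=(-1,7), heading=315, pen down
BK 7: (-1,7) -> (-5.95,11.95) [heading=315, draw]
FD 16: (-5.95,11.95) -> (5.364,0.636) [heading=315, draw]
RT 90: heading 315 -> 225
PU: pen up
FD 7: (5.364,0.636) -> (0.414,-4.314) [heading=225, move]
BK 3: (0.414,-4.314) -> (2.536,-2.192) [heading=225, move]
FD 6: (2.536,-2.192) -> (-1.707,-6.435) [heading=225, move]
FD 15: (-1.707,-6.435) -> (-12.314,-17.042) [heading=225, move]
LT 90: heading 225 -> 315
FD 9: (-12.314,-17.042) -> (-5.95,-23.406) [heading=315, move]
FD 5: (-5.95,-23.406) -> (-2.414,-26.941) [heading=315, move]
FD 18: (-2.414,-26.941) -> (10.314,-39.669) [heading=315, move]
FD 17: (10.314,-39.669) -> (22.335,-51.69) [heading=315, move]
FD 2: (22.335,-51.69) -> (23.749,-53.104) [heading=315, move]
Final: pos=(23.749,-53.104), heading=315, 2 segment(s) drawn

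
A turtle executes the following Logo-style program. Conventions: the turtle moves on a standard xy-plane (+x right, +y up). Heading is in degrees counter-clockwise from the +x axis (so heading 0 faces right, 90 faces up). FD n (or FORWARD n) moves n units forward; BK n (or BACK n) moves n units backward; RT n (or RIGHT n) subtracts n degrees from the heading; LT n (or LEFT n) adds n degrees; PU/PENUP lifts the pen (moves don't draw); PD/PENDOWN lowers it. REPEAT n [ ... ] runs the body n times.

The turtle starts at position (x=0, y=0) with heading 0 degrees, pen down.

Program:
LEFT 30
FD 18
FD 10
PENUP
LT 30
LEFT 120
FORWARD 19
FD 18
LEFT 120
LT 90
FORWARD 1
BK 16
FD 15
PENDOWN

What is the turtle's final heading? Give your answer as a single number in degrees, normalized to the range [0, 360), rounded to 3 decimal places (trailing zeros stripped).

Executing turtle program step by step:
Start: pos=(0,0), heading=0, pen down
LT 30: heading 0 -> 30
FD 18: (0,0) -> (15.588,9) [heading=30, draw]
FD 10: (15.588,9) -> (24.249,14) [heading=30, draw]
PU: pen up
LT 30: heading 30 -> 60
LT 120: heading 60 -> 180
FD 19: (24.249,14) -> (5.249,14) [heading=180, move]
FD 18: (5.249,14) -> (-12.751,14) [heading=180, move]
LT 120: heading 180 -> 300
LT 90: heading 300 -> 30
FD 1: (-12.751,14) -> (-11.885,14.5) [heading=30, move]
BK 16: (-11.885,14.5) -> (-25.742,6.5) [heading=30, move]
FD 15: (-25.742,6.5) -> (-12.751,14) [heading=30, move]
PD: pen down
Final: pos=(-12.751,14), heading=30, 2 segment(s) drawn

Answer: 30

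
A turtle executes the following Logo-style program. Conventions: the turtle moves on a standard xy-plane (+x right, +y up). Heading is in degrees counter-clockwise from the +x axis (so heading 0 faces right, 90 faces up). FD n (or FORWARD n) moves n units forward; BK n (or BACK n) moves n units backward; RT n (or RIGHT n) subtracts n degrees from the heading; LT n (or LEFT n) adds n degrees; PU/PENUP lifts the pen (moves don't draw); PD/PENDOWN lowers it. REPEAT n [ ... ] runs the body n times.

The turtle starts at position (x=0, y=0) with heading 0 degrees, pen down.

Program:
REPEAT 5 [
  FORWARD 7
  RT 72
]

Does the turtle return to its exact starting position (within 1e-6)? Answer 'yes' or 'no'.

Answer: yes

Derivation:
Executing turtle program step by step:
Start: pos=(0,0), heading=0, pen down
REPEAT 5 [
  -- iteration 1/5 --
  FD 7: (0,0) -> (7,0) [heading=0, draw]
  RT 72: heading 0 -> 288
  -- iteration 2/5 --
  FD 7: (7,0) -> (9.163,-6.657) [heading=288, draw]
  RT 72: heading 288 -> 216
  -- iteration 3/5 --
  FD 7: (9.163,-6.657) -> (3.5,-10.772) [heading=216, draw]
  RT 72: heading 216 -> 144
  -- iteration 4/5 --
  FD 7: (3.5,-10.772) -> (-2.163,-6.657) [heading=144, draw]
  RT 72: heading 144 -> 72
  -- iteration 5/5 --
  FD 7: (-2.163,-6.657) -> (0,0) [heading=72, draw]
  RT 72: heading 72 -> 0
]
Final: pos=(0,0), heading=0, 5 segment(s) drawn

Start position: (0, 0)
Final position: (0, 0)
Distance = 0; < 1e-6 -> CLOSED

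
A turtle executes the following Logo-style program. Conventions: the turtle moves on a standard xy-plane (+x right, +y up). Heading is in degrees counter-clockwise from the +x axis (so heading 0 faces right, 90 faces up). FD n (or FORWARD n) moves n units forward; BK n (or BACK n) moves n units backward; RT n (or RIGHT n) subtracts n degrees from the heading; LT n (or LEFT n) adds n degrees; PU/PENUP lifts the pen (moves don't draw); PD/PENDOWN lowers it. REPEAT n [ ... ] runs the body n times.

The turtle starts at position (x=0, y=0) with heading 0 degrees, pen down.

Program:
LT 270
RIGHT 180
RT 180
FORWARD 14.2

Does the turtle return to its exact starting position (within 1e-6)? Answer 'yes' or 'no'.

Answer: no

Derivation:
Executing turtle program step by step:
Start: pos=(0,0), heading=0, pen down
LT 270: heading 0 -> 270
RT 180: heading 270 -> 90
RT 180: heading 90 -> 270
FD 14.2: (0,0) -> (0,-14.2) [heading=270, draw]
Final: pos=(0,-14.2), heading=270, 1 segment(s) drawn

Start position: (0, 0)
Final position: (0, -14.2)
Distance = 14.2; >= 1e-6 -> NOT closed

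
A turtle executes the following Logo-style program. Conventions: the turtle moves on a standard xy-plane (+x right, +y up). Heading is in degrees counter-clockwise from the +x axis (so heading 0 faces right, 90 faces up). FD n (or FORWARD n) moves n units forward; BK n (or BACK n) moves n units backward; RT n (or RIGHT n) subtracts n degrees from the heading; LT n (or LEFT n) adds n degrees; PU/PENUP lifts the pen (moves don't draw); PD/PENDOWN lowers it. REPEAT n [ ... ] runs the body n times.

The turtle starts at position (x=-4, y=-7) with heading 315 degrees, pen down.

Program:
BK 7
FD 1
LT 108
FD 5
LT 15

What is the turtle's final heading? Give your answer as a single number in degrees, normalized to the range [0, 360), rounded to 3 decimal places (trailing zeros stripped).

Executing turtle program step by step:
Start: pos=(-4,-7), heading=315, pen down
BK 7: (-4,-7) -> (-8.95,-2.05) [heading=315, draw]
FD 1: (-8.95,-2.05) -> (-8.243,-2.757) [heading=315, draw]
LT 108: heading 315 -> 63
FD 5: (-8.243,-2.757) -> (-5.973,1.698) [heading=63, draw]
LT 15: heading 63 -> 78
Final: pos=(-5.973,1.698), heading=78, 3 segment(s) drawn

Answer: 78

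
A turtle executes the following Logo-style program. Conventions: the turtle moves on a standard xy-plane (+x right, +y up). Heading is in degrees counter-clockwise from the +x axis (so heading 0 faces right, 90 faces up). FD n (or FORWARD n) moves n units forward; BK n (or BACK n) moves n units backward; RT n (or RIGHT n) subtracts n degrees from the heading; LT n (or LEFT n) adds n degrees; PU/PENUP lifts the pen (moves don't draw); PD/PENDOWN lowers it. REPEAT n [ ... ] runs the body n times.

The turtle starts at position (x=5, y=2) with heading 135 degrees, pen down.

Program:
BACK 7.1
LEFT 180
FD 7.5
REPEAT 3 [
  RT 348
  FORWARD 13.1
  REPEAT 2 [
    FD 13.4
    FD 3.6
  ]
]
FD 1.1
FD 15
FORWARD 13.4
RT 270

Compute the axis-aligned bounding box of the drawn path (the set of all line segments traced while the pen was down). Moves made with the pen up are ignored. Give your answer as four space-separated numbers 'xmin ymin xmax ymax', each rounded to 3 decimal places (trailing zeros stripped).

Executing turtle program step by step:
Start: pos=(5,2), heading=135, pen down
BK 7.1: (5,2) -> (10.02,-3.02) [heading=135, draw]
LT 180: heading 135 -> 315
FD 7.5: (10.02,-3.02) -> (15.324,-8.324) [heading=315, draw]
REPEAT 3 [
  -- iteration 1/3 --
  RT 348: heading 315 -> 327
  FD 13.1: (15.324,-8.324) -> (26.31,-15.459) [heading=327, draw]
  REPEAT 2 [
    -- iteration 1/2 --
    FD 13.4: (26.31,-15.459) -> (37.549,-22.757) [heading=327, draw]
    FD 3.6: (37.549,-22.757) -> (40.568,-24.717) [heading=327, draw]
    -- iteration 2/2 --
    FD 13.4: (40.568,-24.717) -> (51.806,-32.016) [heading=327, draw]
    FD 3.6: (51.806,-32.016) -> (54.825,-33.976) [heading=327, draw]
  ]
  -- iteration 2/3 --
  RT 348: heading 327 -> 339
  FD 13.1: (54.825,-33.976) -> (67.055,-38.671) [heading=339, draw]
  REPEAT 2 [
    -- iteration 1/2 --
    FD 13.4: (67.055,-38.671) -> (79.565,-43.473) [heading=339, draw]
    FD 3.6: (79.565,-43.473) -> (82.926,-44.763) [heading=339, draw]
    -- iteration 2/2 --
    FD 13.4: (82.926,-44.763) -> (95.436,-49.565) [heading=339, draw]
    FD 3.6: (95.436,-49.565) -> (98.797,-50.855) [heading=339, draw]
  ]
  -- iteration 3/3 --
  RT 348: heading 339 -> 351
  FD 13.1: (98.797,-50.855) -> (111.735,-52.905) [heading=351, draw]
  REPEAT 2 [
    -- iteration 1/2 --
    FD 13.4: (111.735,-52.905) -> (124.971,-55.001) [heading=351, draw]
    FD 3.6: (124.971,-55.001) -> (128.526,-55.564) [heading=351, draw]
    -- iteration 2/2 --
    FD 13.4: (128.526,-55.564) -> (141.761,-57.66) [heading=351, draw]
    FD 3.6: (141.761,-57.66) -> (145.317,-58.223) [heading=351, draw]
  ]
]
FD 1.1: (145.317,-58.223) -> (146.403,-58.396) [heading=351, draw]
FD 15: (146.403,-58.396) -> (161.219,-60.742) [heading=351, draw]
FD 13.4: (161.219,-60.742) -> (174.454,-62.838) [heading=351, draw]
RT 270: heading 351 -> 81
Final: pos=(174.454,-62.838), heading=81, 20 segment(s) drawn

Segment endpoints: x in {5, 10.02, 15.324, 26.31, 37.549, 40.568, 51.806, 54.825, 67.055, 79.565, 82.926, 95.436, 98.797, 111.735, 124.971, 128.526, 141.761, 145.317, 146.403, 161.219, 174.454}, y in {-62.838, -60.742, -58.396, -58.223, -57.66, -55.564, -55.001, -52.905, -50.855, -49.565, -44.763, -43.473, -38.671, -33.976, -32.016, -24.717, -22.757, -15.459, -8.324, -3.02, 2}
xmin=5, ymin=-62.838, xmax=174.454, ymax=2

Answer: 5 -62.838 174.454 2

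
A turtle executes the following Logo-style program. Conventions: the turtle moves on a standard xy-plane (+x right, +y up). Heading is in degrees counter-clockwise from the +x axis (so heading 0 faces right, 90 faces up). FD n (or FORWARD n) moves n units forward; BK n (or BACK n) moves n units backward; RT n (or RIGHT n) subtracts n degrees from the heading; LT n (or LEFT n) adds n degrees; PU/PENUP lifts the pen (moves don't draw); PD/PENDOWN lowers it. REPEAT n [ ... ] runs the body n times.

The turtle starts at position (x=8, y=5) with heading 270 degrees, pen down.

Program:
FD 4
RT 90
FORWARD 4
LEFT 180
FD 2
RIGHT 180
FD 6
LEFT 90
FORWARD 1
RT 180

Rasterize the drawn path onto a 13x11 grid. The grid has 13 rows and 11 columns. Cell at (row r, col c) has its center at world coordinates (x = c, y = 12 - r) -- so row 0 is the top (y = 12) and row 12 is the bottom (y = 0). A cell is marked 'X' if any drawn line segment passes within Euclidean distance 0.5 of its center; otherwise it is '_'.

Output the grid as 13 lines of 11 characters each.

Answer: ___________
___________
___________
___________
___________
___________
___________
________X__
________X__
________X__
________X__
XXXXXXXXX__
X__________

Derivation:
Segment 0: (8,5) -> (8,1)
Segment 1: (8,1) -> (4,1)
Segment 2: (4,1) -> (6,1)
Segment 3: (6,1) -> (-0,1)
Segment 4: (-0,1) -> (-0,0)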